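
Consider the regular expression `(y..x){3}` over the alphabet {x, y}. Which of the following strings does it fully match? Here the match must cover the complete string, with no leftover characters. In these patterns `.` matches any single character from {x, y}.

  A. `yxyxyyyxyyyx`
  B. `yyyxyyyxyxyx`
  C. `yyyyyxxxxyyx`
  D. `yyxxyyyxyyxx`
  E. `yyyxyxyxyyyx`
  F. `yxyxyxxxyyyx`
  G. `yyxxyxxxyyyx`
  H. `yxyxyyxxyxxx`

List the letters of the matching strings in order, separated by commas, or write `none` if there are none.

A, B, D, E, F, G, H

A. `yxyxyyyxyyyx` → match
B. `yyyxyyyxyxyx` → match
C. `yyyyyxxxxyyx` → no match
D. `yyxxyyyxyyxx` → match
E. `yyyxyxyxyyyx` → match
F. `yxyxyxxxyyyx` → match
G. `yyxxyxxxyyyx` → match
H. `yxyxyyxxyxxx` → match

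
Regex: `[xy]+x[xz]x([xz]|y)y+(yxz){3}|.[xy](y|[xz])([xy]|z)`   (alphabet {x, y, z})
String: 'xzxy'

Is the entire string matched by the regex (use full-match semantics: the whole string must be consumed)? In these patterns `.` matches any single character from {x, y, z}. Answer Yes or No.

No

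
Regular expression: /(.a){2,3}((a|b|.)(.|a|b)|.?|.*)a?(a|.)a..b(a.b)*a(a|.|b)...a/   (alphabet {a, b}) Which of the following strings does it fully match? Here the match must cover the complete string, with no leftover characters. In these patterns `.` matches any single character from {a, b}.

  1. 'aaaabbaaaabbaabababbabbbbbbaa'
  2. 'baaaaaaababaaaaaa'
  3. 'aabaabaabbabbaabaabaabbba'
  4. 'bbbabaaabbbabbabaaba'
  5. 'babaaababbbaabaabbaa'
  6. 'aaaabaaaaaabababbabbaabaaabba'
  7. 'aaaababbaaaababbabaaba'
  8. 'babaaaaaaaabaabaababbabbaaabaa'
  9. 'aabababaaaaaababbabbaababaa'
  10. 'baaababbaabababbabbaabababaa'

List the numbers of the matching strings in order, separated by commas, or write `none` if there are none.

1 → no match
2 → match
3 → match
4 → no match
5 → match
6 → match
7 → match
8 → match
9 → no match
10 → match

2, 3, 5, 6, 7, 8, 10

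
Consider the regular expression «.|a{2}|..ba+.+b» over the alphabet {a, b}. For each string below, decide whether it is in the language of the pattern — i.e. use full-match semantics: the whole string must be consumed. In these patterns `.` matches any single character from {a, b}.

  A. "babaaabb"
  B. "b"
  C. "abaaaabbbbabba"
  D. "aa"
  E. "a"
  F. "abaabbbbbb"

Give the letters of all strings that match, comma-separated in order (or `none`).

A, B, D, E

A. "babaaabb" → match
B. "b" → match
C → no match
D. "aa" → match
E. "a" → match
F. "abaabbbbbb" → no match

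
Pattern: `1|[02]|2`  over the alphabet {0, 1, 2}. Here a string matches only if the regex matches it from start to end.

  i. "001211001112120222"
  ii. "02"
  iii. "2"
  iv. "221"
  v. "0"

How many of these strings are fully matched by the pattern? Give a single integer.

i → no match
ii → no match
iii → match
iv → no match
v → match
Total matched: 2

2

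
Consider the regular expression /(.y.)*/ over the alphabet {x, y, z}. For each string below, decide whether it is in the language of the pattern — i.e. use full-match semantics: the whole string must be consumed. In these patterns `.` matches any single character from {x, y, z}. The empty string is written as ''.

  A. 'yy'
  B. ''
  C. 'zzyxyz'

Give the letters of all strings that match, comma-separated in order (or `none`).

B

A → no match
B → match
C → no match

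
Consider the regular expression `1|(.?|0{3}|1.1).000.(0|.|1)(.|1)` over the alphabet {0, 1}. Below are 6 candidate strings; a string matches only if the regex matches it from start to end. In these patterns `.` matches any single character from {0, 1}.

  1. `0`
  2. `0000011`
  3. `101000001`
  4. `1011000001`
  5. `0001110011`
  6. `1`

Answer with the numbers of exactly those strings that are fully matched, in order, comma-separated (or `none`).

2, 4, 6

1 → no match
2 → match
3 → no match
4 → match
5 → no match
6 → match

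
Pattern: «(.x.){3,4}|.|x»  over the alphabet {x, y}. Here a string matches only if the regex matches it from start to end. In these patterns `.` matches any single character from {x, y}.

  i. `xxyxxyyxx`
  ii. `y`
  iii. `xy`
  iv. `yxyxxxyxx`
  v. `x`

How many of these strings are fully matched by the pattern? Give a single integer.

4

i → match
ii → match
iii → no match
iv → match
v → match
Total matched: 4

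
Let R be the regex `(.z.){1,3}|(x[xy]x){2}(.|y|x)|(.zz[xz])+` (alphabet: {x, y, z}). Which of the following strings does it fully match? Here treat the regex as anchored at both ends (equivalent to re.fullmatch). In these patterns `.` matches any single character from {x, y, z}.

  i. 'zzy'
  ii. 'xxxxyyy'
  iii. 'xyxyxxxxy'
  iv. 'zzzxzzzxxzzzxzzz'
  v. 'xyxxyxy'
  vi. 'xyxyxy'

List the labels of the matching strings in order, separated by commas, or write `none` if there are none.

i → match
ii → no match
iii → no match
iv → match
v → match
vi → no match

i, iv, v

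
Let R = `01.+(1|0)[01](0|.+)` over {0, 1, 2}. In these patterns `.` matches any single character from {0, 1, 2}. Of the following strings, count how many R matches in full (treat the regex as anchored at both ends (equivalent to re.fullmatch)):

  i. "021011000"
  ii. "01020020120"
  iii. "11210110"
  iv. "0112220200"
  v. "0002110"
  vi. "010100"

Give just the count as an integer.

2

i → no match — must start with "01"
ii → match
iii → no match — must start with "01"
iv → no match
v → no match — must start with "01"
vi → match
Total matched: 2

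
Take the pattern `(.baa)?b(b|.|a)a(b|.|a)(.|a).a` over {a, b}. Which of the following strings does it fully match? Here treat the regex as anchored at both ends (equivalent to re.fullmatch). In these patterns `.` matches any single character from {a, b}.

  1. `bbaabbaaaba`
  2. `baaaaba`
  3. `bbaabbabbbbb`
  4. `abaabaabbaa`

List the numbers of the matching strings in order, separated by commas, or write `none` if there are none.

1. `bbaabbaaaba` → match
2. `baaaaba` → match
3. `bbaabbabbbbb` → no match — must end with `a`
4. `abaabaabbaa` → match

1, 2, 4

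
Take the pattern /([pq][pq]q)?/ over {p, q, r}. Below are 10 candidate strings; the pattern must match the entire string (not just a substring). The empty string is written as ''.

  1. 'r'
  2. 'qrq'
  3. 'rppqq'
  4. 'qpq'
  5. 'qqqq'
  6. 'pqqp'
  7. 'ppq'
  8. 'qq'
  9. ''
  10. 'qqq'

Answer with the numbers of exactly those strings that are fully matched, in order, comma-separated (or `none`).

4, 7, 9, 10

1. 'r' → no match
2. 'qrq' → no match
3. 'rppqq' → no match
4. 'qpq' → match
5. 'qqqq' → no match
6. 'pqqp' → no match
7. 'ppq' → match
8. 'qq' → no match
9. '' → match
10. 'qqq' → match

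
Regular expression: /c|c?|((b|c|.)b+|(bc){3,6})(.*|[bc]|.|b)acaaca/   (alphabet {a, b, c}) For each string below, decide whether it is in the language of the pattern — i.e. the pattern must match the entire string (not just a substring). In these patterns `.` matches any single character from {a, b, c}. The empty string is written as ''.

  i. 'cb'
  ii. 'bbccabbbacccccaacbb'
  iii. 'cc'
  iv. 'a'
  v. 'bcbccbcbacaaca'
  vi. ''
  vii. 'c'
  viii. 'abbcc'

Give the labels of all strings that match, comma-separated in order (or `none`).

i → no match
ii → no match
iii → no match
iv → no match
v → no match
vi → match
vii → match
viii → no match

vi, vii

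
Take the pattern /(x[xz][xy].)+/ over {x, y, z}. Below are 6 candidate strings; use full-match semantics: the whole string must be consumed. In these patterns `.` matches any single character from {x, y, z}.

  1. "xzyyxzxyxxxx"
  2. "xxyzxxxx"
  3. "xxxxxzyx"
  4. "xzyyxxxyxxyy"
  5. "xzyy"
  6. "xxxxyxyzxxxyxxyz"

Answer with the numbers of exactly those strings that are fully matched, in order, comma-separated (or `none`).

1 → match
2 → match
3 → match
4 → match
5 → match
6 → no match

1, 2, 3, 4, 5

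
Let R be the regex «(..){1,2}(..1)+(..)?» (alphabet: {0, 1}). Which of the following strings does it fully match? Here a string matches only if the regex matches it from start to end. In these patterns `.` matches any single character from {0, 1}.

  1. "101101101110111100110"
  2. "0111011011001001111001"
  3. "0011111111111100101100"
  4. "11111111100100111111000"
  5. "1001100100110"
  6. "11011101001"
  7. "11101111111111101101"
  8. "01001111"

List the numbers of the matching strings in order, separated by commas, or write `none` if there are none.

1, 2, 3, 5, 6, 7, 8

1 → match
2 → match
3 → match
4 → no match
5 → match
6 → match
7 → match
8 → match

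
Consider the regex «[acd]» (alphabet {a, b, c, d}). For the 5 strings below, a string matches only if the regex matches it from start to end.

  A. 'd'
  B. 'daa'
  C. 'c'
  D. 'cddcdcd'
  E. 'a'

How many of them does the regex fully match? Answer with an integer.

3

A. 'd' → match
B. 'daa' → no match
C. 'c' → match
D. 'cddcdcd' → no match
E. 'a' → match
Total matched: 3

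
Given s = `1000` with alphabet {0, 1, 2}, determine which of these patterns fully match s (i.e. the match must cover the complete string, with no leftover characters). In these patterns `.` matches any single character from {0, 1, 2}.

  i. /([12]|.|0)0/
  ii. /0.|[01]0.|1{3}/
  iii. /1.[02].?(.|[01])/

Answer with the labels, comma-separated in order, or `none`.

iii

i → no match
ii → no match
iii → match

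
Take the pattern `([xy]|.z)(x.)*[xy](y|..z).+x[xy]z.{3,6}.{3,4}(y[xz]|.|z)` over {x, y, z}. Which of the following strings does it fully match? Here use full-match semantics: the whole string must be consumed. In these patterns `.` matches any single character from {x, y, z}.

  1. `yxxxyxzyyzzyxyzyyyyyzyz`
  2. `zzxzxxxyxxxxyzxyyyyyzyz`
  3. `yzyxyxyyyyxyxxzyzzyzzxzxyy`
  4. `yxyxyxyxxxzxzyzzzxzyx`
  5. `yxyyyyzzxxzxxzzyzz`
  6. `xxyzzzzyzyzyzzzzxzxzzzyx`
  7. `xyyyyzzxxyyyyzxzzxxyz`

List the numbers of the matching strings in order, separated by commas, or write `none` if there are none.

1 → match
2 → match
3 → no match
4 → match
5 → match
6 → no match
7 → no match

1, 2, 4, 5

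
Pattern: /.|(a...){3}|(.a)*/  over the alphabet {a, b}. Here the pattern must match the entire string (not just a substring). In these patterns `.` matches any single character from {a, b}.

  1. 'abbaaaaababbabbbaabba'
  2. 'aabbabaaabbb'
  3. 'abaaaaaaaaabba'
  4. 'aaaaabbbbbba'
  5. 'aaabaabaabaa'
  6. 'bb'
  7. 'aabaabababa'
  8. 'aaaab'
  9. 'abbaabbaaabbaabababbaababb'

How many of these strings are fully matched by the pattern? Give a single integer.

2

1 → no match
2 → match
3 → no match
4 → no match
5 → match
6 → no match
7 → no match
8 → no match
9 → no match
Total matched: 2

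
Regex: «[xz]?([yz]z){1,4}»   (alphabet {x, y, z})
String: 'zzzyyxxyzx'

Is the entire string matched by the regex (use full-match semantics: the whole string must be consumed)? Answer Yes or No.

No

Every match must end with 'z', but 'zzzyyxxyzx' does not.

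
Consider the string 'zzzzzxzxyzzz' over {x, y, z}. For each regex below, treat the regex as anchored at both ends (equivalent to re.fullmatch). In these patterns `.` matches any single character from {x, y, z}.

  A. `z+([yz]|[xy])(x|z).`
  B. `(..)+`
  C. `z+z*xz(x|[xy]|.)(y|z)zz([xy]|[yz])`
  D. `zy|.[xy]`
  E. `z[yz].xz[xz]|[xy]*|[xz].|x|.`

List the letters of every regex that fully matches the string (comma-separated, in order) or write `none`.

B, C

A → no match
B → match
C → match
D → no match
E → no match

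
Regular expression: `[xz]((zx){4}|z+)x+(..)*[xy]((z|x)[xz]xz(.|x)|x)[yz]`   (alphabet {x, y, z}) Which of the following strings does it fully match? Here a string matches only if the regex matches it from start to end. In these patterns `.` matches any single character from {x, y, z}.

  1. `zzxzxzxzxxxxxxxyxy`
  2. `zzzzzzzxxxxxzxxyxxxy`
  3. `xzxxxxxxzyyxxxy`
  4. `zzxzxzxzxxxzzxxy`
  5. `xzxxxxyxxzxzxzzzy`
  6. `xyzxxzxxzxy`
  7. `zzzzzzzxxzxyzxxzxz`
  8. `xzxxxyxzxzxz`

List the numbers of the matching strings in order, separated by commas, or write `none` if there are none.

1 → match
2 → match
3 → match
4 → match
5 → no match
6 → no match
7 → match
8 → match

1, 2, 3, 4, 7, 8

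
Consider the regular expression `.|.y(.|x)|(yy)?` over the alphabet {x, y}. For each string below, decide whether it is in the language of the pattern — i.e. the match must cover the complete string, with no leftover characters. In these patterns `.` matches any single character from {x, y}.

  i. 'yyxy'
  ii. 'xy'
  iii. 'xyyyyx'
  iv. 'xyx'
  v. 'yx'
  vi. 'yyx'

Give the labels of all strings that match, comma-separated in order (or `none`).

iv, vi

i → no match
ii → no match
iii → no match
iv → match
v → no match
vi → match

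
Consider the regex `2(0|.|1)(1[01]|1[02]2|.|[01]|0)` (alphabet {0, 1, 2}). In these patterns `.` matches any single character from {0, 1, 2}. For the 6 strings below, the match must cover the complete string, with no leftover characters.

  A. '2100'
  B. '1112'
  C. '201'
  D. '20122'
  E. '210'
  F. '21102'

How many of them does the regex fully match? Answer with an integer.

4

A → no match
B → no match — must start with '2'
C → match
D → match
E → match
F → match
Total matched: 4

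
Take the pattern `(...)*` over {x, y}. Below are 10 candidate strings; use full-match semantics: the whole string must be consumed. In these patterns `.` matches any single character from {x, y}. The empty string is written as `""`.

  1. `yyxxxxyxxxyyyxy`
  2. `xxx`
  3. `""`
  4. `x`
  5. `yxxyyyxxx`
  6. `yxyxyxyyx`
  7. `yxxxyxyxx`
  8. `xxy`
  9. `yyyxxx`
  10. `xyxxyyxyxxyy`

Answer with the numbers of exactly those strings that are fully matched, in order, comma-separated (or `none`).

1, 2, 3, 5, 6, 7, 8, 9, 10

1 → match
2 → match
3 → match
4 → no match
5 → match
6 → match
7 → match
8 → match
9 → match
10 → match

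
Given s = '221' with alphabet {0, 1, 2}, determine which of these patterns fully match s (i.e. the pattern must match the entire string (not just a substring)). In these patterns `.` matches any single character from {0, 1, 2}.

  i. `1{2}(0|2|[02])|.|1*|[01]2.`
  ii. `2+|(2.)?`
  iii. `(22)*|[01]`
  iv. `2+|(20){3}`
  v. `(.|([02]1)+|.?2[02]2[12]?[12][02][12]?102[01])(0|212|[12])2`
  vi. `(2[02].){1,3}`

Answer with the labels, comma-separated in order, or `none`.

i → no match
ii → no match
iii → no match
iv → no match
v → no match — must end with '2'
vi → match

vi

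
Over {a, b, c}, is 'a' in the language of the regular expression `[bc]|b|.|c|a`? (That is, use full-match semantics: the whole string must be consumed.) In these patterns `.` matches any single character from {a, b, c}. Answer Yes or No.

Yes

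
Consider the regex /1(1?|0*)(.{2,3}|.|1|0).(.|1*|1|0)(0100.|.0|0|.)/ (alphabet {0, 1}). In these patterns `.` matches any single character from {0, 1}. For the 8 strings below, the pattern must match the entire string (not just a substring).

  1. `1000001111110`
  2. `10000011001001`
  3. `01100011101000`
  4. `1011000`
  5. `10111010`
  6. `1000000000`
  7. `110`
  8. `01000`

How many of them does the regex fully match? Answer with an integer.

5

1 → match
2 → match
3 → no match — must start with `1`
4 → match
5 → match
6 → match
7 → no match
8 → no match — must start with `1`
Total matched: 5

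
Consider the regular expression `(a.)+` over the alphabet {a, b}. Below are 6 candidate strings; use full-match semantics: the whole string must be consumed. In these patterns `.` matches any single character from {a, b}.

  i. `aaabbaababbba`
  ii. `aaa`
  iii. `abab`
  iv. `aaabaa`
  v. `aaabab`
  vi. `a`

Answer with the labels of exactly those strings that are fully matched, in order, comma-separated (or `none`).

iii, iv, v

i → no match
ii → no match
iii → match
iv → match
v → match
vi → no match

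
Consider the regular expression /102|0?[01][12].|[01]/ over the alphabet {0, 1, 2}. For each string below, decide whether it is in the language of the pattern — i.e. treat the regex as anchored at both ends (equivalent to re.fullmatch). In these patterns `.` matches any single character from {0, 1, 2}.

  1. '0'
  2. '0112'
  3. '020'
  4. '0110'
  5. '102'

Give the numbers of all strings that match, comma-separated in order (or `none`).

1 → match
2 → match
3 → match
4 → match
5 → match

1, 2, 3, 4, 5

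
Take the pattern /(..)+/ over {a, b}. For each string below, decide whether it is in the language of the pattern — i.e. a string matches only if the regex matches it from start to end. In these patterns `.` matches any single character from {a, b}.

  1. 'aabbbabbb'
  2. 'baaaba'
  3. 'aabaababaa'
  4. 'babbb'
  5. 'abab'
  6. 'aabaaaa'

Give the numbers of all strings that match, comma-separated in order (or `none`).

1 → no match
2 → match
3 → match
4 → no match
5 → match
6 → no match

2, 3, 5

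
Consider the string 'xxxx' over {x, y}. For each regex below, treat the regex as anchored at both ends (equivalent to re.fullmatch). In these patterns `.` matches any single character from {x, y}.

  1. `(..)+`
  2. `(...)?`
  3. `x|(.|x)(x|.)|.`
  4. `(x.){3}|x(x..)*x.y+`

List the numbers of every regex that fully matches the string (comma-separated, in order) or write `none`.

1

1 → match
2 → no match
3 → no match
4 → no match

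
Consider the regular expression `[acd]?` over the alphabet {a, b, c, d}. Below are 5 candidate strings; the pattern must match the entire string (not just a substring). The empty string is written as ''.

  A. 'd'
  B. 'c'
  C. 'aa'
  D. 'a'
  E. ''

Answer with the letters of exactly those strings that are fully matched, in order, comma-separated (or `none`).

A → match
B → match
C → no match
D → match
E → match

A, B, D, E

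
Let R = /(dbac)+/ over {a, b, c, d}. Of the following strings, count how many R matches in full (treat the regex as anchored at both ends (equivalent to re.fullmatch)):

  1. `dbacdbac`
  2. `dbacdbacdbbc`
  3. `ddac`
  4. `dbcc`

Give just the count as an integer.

1 → match
2 → no match — must end with `dbac`
3 → no match — must start with `dbac`
4 → no match — must start with `dbac`
Total matched: 1

1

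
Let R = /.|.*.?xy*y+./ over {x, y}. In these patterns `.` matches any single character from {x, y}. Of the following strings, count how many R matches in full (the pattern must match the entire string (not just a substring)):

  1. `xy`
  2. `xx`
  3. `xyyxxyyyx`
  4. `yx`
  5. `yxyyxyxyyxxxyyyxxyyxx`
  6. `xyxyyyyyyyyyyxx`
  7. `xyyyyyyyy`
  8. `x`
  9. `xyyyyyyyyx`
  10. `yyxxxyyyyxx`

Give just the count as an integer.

1 → no match
2 → no match
3 → match
4 → no match
5 → no match
6 → no match
7 → match
8 → match
9 → match
10 → no match
Total matched: 4

4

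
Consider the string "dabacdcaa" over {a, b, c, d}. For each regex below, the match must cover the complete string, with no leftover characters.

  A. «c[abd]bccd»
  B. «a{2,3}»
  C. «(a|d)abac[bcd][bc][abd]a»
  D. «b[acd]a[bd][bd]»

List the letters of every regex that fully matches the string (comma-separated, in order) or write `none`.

C

A → no match — must start with "c"
B → no match — must start with "a"
C → match
D → no match — must start with "b"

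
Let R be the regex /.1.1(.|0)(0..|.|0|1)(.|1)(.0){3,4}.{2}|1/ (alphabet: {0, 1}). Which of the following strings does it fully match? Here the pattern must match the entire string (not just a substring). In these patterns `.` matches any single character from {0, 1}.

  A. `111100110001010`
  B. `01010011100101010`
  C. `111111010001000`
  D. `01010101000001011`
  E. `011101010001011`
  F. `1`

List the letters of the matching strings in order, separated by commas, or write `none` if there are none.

A, B, C, D, E, F

A → match
B → match
C → match
D → match
E → match
F → match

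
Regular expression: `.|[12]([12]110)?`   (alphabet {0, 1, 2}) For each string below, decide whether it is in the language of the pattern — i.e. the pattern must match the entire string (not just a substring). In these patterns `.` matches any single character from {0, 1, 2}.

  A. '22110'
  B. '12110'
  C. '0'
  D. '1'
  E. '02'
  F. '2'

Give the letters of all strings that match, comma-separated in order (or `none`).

A → match
B → match
C → match
D → match
E → no match
F → match

A, B, C, D, F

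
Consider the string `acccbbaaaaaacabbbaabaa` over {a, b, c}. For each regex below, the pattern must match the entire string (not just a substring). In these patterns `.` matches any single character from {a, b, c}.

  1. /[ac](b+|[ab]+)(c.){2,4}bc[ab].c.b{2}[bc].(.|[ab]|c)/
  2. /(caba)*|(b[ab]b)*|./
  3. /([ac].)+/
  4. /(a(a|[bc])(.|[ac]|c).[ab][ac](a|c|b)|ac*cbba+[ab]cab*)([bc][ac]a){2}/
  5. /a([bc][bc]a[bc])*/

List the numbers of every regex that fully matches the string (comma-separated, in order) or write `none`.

1 → no match
2 → no match
3 → no match
4 → match
5 → no match

4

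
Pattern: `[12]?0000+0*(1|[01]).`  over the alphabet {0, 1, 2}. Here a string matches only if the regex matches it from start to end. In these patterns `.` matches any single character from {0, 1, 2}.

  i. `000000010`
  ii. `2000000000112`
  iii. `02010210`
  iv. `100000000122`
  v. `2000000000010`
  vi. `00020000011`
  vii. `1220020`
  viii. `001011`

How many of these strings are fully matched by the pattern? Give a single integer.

i → match
ii → no match
iii → no match
iv → no match
v → match
vi → no match
vii → no match
viii → no match
Total matched: 2

2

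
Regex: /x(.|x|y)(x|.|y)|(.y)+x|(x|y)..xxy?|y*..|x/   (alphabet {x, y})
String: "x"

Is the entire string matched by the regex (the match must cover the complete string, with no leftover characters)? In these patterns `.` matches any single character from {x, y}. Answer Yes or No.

Yes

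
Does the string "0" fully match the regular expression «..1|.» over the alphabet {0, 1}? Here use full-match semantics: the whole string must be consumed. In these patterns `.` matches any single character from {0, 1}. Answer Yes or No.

Yes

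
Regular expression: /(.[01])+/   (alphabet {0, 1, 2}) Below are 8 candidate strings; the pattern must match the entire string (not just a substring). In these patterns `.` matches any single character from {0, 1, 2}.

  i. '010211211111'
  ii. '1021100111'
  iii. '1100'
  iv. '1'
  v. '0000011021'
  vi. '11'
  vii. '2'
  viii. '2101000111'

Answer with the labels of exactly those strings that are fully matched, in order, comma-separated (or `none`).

i → no match
ii → match
iii → match
iv → no match
v → match
vi → match
vii → no match
viii → match

ii, iii, v, vi, viii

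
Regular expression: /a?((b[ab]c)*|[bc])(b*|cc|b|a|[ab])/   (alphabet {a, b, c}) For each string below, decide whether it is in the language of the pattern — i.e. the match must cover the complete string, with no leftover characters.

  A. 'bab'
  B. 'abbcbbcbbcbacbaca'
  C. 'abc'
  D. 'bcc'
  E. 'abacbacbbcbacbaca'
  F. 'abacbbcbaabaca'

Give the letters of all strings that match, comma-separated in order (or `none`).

B, D, E

A → no match
B → match
C → no match
D → match
E → match
F → no match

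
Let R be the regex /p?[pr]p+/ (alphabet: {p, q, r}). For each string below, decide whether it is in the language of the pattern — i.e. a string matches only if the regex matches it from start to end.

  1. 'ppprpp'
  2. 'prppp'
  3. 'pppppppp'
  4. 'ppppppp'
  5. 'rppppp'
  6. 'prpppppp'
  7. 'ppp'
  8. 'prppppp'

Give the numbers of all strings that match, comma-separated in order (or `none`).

1 → no match
2 → match
3 → match
4 → match
5 → match
6 → match
7 → match
8 → match

2, 3, 4, 5, 6, 7, 8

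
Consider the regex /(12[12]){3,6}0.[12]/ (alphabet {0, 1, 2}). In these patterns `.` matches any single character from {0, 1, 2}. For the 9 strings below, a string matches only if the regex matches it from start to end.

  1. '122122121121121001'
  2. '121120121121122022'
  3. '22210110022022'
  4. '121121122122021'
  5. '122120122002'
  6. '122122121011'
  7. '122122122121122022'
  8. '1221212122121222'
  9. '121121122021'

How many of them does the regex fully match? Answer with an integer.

5

1 → match
2 → no match
3 → no match — must start with '12'
4 → match
5. '122120122002' → no match
6. '122122121011' → match
7 → match
8 → no match
9. '121121122021' → match
Total matched: 5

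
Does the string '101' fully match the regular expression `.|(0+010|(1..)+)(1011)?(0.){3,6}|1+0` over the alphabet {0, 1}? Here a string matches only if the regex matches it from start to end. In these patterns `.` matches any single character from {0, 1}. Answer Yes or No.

No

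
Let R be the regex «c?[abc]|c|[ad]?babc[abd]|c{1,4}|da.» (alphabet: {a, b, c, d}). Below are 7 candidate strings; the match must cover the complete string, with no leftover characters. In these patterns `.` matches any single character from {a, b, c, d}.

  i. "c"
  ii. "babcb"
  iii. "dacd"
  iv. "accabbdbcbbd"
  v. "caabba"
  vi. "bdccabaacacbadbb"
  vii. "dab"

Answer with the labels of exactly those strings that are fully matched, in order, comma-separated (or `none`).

i. "c" → match
ii. "babcb" → match
iii. "dacd" → no match
iv. "accabbdbcbbd" → no match
v. "caabba" → no match
vi → no match
vii. "dab" → match

i, ii, vii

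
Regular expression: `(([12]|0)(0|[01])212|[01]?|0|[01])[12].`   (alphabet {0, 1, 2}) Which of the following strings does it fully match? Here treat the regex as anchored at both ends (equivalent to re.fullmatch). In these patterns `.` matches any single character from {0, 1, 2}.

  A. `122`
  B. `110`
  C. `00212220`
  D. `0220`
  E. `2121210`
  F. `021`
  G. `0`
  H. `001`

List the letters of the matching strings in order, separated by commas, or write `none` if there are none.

A. `122` → match
B. `110` → match
C. `00212220` → no match
D. `0220` → no match
E. `2121210` → match
F. `021` → match
G. `0` → no match
H. `001` → no match

A, B, E, F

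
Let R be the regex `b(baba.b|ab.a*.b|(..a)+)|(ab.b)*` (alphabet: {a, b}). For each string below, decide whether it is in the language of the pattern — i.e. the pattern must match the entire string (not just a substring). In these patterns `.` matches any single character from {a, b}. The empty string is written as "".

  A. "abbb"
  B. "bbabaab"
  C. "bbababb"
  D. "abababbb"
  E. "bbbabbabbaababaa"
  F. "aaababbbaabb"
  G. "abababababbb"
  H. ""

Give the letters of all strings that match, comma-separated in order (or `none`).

A, B, C, D, E, G, H

A → match
B → match
C → match
D → match
E → match
F → no match
G → match
H → match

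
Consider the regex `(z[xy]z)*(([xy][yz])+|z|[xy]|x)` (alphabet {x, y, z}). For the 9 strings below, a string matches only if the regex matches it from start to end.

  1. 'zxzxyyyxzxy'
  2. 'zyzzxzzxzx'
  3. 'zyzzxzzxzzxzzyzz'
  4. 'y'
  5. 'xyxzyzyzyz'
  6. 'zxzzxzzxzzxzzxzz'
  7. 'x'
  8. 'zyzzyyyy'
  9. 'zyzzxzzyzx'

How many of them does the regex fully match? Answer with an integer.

1. 'zxzxyyyxzxy' → match
2. 'zyzzxzzxzx' → match
3 → match
4. 'y' → match
5. 'xyxzyzyzyz' → match
6 → match
7. 'x' → match
8. 'zyzzyyyy' → no match
9. 'zyzzxzzyzx' → match
Total matched: 8

8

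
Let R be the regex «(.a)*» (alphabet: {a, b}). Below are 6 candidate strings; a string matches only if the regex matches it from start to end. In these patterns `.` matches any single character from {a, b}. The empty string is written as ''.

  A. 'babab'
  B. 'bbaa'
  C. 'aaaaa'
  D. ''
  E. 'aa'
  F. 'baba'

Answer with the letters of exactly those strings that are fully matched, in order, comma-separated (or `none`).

A → no match
B → no match
C → no match
D → match
E → match
F → match

D, E, F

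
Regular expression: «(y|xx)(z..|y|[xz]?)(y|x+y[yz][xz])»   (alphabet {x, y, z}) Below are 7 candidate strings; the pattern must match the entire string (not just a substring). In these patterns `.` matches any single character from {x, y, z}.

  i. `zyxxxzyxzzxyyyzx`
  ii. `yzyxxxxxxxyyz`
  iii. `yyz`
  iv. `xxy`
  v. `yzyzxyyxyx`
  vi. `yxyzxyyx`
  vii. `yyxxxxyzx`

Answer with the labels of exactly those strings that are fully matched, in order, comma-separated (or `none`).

ii, iv, vii

i → no match
ii → match
iii → no match
iv → match
v → no match
vi → no match
vii → match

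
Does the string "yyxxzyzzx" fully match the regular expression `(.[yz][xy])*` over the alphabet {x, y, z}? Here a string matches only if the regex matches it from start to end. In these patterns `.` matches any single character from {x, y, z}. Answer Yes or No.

Yes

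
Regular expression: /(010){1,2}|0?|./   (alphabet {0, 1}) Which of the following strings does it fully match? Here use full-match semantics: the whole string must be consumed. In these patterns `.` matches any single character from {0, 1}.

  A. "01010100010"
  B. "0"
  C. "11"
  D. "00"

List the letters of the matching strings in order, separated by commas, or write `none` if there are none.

A. "01010100010" → no match
B. "0" → match
C. "11" → no match
D. "00" → no match

B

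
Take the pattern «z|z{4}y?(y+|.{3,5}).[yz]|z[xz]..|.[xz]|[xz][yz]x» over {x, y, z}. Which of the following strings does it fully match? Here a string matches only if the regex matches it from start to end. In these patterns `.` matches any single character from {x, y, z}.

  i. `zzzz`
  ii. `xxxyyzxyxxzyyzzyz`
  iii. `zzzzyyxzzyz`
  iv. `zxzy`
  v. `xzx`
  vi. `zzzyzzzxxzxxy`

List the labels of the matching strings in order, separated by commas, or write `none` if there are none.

i → match
ii → no match
iii → match
iv → match
v → match
vi → no match

i, iii, iv, v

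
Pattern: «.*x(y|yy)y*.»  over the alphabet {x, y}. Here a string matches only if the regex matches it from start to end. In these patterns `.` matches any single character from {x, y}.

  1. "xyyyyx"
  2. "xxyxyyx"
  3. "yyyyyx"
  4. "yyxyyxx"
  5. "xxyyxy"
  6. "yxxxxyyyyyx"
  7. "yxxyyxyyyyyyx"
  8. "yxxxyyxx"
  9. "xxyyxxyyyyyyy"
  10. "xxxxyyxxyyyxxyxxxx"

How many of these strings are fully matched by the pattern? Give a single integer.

1 → match
2 → match
3 → no match
4 → no match
5 → no match
6 → match
7 → match
8 → no match
9 → match
10 → no match
Total matched: 5

5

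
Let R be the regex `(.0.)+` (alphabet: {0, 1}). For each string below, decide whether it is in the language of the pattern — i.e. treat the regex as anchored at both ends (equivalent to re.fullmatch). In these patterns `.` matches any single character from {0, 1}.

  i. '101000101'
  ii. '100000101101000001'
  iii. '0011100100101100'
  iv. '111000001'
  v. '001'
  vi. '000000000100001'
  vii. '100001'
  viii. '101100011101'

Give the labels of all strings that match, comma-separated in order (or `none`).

i. '101000101' → match
ii → match
iii → no match
iv. '111000001' → no match
v. '001' → match
vi → match
vii. '100001' → match
viii. '101100011101' → no match

i, ii, v, vi, vii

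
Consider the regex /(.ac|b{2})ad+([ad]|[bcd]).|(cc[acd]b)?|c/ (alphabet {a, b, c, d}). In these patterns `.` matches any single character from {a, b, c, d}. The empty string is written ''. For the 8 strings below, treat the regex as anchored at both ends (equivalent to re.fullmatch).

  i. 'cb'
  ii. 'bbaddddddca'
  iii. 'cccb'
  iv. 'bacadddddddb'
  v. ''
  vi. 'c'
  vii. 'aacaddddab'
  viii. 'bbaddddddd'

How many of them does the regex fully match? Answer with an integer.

i. 'cb' → no match
ii. 'bbaddddddca' → match
iii. 'cccb' → match
iv. 'bacadddddddb' → match
v. '' → match
vi. 'c' → match
vii. 'aacaddddab' → match
viii. 'bbaddddddd' → match
Total matched: 7

7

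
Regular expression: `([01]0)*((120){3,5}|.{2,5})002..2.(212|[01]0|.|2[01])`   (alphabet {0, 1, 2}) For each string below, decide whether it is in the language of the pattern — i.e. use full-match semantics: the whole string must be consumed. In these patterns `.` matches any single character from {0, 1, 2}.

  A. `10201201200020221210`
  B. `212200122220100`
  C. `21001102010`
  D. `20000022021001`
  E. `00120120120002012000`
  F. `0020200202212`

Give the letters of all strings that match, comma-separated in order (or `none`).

A → no match
B → no match
C → no match
D → no match
E → match
F → match

E, F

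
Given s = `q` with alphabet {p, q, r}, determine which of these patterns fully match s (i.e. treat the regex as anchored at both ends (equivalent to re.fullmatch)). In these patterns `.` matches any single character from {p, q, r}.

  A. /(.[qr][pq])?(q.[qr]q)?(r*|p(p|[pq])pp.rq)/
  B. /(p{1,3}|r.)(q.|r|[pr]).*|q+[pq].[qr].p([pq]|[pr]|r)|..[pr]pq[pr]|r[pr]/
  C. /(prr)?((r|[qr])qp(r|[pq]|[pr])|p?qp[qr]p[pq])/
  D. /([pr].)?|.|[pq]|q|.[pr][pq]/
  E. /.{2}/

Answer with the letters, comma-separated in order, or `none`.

D

A → no match
B → no match
C → no match
D → match
E → no match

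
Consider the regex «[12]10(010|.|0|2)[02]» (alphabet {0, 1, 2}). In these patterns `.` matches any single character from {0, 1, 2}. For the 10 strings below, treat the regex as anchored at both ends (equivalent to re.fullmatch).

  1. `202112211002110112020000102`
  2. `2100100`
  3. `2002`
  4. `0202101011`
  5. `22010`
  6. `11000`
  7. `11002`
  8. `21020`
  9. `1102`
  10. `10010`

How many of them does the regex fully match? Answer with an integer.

1 → no match
2. `2100100` → match
3. `2002` → no match
4. `0202101011` → no match
5. `22010` → no match
6. `11000` → match
7. `11002` → match
8. `21020` → match
9. `1102` → no match
10. `10010` → no match
Total matched: 4

4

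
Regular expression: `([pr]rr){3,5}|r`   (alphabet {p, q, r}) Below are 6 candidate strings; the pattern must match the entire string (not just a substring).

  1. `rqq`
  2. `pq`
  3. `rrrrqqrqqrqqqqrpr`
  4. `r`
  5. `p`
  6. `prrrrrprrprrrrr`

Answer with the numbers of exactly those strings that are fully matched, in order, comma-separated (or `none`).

4, 6

1 → no match
2 → no match
3 → no match
4 → match
5 → no match
6 → match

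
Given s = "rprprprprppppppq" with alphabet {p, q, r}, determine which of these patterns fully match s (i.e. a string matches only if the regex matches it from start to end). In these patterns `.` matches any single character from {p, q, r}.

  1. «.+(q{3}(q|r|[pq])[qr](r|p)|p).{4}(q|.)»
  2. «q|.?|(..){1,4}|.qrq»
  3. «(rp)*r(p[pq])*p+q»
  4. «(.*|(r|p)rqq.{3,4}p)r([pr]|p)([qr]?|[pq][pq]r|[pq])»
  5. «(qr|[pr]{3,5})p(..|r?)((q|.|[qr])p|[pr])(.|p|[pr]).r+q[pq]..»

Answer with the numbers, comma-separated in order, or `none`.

1, 3

1 → match
2 → no match
3 → match
4 → no match
5 → no match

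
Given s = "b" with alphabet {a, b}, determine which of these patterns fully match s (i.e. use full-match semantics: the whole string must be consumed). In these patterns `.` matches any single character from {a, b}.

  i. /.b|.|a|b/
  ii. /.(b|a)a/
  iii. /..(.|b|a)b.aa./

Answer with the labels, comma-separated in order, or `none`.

i

i → match
ii → no match — must end with "a"
iii → no match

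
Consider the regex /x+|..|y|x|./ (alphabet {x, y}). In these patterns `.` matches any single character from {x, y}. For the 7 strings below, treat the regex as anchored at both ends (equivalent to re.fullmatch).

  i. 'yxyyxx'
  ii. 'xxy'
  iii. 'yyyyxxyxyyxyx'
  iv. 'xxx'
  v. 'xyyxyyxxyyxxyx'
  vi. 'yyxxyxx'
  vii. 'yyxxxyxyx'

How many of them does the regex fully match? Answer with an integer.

i → no match
ii → no match
iii → no match
iv → match
v → no match
vi → no match
vii → no match
Total matched: 1

1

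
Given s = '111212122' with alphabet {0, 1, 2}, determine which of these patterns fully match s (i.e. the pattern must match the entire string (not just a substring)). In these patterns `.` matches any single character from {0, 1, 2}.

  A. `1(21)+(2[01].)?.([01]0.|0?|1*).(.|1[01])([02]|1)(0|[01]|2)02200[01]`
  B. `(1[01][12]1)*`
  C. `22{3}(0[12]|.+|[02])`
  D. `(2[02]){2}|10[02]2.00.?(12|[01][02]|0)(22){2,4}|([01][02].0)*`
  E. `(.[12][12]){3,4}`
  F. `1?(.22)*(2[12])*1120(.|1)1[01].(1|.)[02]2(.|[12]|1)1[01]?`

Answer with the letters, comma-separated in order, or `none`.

E

A → no match — must start with '121'
B → no match
C → no match — must start with '22'
D → no match
E → match
F → no match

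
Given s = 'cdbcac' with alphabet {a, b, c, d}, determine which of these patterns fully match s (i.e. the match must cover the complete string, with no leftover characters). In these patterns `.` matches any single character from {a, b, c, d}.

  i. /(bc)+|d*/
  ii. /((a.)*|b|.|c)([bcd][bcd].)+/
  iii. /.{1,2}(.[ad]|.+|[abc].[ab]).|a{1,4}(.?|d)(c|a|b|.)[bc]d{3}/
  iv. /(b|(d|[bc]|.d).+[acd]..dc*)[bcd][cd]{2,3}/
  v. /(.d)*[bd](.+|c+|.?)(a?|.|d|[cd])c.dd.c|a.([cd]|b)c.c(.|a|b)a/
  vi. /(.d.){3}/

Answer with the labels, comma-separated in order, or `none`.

iii

i → no match
ii → no match
iii → match
iv → no match
v → no match
vi → no match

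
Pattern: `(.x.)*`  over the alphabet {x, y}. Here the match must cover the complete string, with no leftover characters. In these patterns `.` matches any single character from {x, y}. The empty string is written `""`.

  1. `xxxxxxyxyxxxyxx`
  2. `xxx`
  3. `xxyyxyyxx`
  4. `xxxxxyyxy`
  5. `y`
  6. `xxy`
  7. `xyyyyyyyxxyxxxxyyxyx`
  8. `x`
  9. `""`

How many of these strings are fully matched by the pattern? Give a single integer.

6

1 → match
2. `xxx` → match
3. `xxyyxyyxx` → match
4. `xxxxxyyxy` → match
5. `y` → no match
6. `xxy` → match
7 → no match
8. `x` → no match
9. `""` → match
Total matched: 6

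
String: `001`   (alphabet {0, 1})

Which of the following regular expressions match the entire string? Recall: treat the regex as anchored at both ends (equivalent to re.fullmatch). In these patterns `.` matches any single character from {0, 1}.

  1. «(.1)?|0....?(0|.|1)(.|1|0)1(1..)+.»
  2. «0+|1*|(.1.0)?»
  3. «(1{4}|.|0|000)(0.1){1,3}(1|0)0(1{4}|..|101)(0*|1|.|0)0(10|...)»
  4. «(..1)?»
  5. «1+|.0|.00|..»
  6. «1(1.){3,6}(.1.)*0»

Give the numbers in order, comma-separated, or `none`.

1 → no match
2 → no match
3 → no match
4 → match
5 → no match
6 → no match — must start with `11`

4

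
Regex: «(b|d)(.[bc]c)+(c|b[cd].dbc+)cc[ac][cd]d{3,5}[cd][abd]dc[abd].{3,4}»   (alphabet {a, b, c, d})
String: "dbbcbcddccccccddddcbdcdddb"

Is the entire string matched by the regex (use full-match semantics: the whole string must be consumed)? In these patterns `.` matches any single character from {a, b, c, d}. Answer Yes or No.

No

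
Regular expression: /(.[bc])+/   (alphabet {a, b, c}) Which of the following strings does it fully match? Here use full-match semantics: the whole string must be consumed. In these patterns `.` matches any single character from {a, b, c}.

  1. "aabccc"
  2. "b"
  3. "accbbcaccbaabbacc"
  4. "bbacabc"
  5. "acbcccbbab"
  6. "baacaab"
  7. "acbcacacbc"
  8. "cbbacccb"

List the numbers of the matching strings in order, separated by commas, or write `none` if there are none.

1. "aabccc" → no match
2. "b" → no match
3 → no match
4. "bbacabc" → no match
5. "acbcccbbab" → match
6. "baacaab" → no match
7. "acbcacacbc" → match
8. "cbbacccb" → no match

5, 7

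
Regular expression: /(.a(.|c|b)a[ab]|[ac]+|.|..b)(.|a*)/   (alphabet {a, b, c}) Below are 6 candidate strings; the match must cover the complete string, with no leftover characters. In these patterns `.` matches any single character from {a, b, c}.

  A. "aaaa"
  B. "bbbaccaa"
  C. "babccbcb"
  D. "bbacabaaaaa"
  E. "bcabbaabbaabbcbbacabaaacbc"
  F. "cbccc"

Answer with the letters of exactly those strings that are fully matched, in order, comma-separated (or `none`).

A

A. "aaaa" → match
B. "bbbaccaa" → no match
C. "babccbcb" → no match
D. "bbacabaaaaa" → no match
E → no match
F. "cbccc" → no match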